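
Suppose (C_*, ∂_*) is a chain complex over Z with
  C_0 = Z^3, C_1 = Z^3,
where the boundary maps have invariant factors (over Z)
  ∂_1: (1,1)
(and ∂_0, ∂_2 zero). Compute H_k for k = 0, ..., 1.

H_0: b_0 = 3 − 0 − 2 = 1; torsion from ∂_1 factors > 1: none. So H_0 ≅ Z.
H_1: b_1 = 3 − 2 − 0 = 1; torsion from ∂_2 factors > 1: none. So H_1 ≅ Z.

H_0 ≅ Z,  H_1 ≅ Z.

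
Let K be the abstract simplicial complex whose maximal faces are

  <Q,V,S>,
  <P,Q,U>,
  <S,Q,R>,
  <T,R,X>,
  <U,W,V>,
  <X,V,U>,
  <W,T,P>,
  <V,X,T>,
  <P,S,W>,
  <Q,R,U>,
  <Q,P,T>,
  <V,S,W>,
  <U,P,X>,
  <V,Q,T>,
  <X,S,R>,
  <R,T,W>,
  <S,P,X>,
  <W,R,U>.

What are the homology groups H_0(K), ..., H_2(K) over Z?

Take the total order P < Q < R < S < T < U < V < W < X on the vertex set. Then K (dimension 2) consists of the simplices:

  0-simplices (9): P, Q, R, S, T, U, V, W, X
  1-simplices (27): PQ, PS, PT, PU, PW, PX, QR, QS, QT, QU, QV, RS, RT, RU, RW, RX, SV, SW, SX, TV, TW, TX, UV, UW, UX, VW, VX
  2-simplices (18): PQT, PQU, PSW, PSX, PTW, PUX, QRS, QRU, QSV, QTV, RSX, RTW, RTX, RUW, SVW, TVX, UVW, UVX

Hence C_0 ≅ Z^9, C_1 ≅ Z^27, C_2 ≅ Z^18.

Boundary ∂_1: C_1 → C_0 maps an edge to its endpoints' difference, ∂[p,q] = q − p. For instance
  ∂TX = X − T.
This gives a 9×27 integer matrix of rank 8; reducing to Smith normal form yields diagonal entries (1,1,1,1,1,1,1,1).

The boundary map ∂_2: C_2 → C_1 acts by ∂[p,q,r] = [q,r] − [p,r] + [p,q]. For instance
  ∂QSV = SV − QV + QS,
  ∂QRU = RU − QU + QR.
The resulting 27×18 matrix has rank 17, and its Smith normal form has invariant factors (1,1,1,1,1,1,1,1,1,1,1,1,1,1,1,1,1).

From H_k ≅ ker(∂_k) / im(∂_{k+1}) we obtain:

  H_0: rank C_0 − rank ∂_1 = 9 − 8 = 1, and the invariant factors of ∂_1 are all 1, so H_0 = Z.
  H_1: rank ker ∂_1 − rank ∂_2 = (27 − 8) − 17 = 2, and the invariant factors of ∂_2 are all 1, so H_1 = Z^2.
  H_2: rank ker ∂_2 − rank ∂_3 = (18 − 17) − 0 = 1, and there is no ∂_3, so H_2 = Z.

H_0 = Z,  H_1 = Z^2,  H_2 = Z.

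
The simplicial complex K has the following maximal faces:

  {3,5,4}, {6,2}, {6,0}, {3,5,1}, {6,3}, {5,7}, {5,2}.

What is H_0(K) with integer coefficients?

H_0 ≅ Z.

K has 8 vertices, 10 edges, 2 triangles.
rank ∂_0 = 0, rank ∂_1 = 7 ⇒ b_0 = 8 − 0 − 7 = 1; all invariant factors of ∂_1 are 1 so no torsion. So H_0 ≅ Z.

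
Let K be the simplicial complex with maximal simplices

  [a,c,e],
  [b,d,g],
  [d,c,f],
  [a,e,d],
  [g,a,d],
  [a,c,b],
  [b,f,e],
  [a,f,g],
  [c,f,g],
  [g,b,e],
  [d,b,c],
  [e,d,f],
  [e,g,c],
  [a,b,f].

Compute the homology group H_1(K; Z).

Fix the vertex order a < b < c < d < e < f < g and write every simplex with vertices in increasing order. Then dim K = 2 and the simplices of K are:

  0-simplices (7): a, b, c, d, e, f, g
  1-simplices (21): ab, ac, ad, ae, af, ag, bc, bd, be, bf, bg, cd, ce, cf, cg, de, df, dg, ef, eg, fg
  2-simplices (14): abc, abf, ace, ade, adg, afg, bcd, bdg, bef, beg, cdf, ceg, cfg, def

so the chain groups are C_0 ≅ Z^7, C_1 ≅ Z^21, C_2 ≅ Z^14.

∂_1: C_1 → C_0 maps an edge to its endpoints' difference, ∂[p,q] = q − p. For instance
  ∂ab = b − a.
The resulting 7×21 matrix has rank 6, and its Smith normal form has invariant factors (1,1,1,1,1,1).

Boundary ∂_2: C_2 → C_1 acts by ∂[p,q,r] = [q,r] − [p,r] + [p,q]. For instance
  ∂def = ef − df + de,
  ∂abc = bc − ac + ab.
The resulting 21×14 matrix has rank 13, and its Smith normal form has invariant factors (1,1,1,1,1,1,1,1,1,1,1,1,1).

From H_k ≅ ker(∂_k) / im(∂_{k+1}) we obtain:

  H_1: rank ker ∂_1 − rank ∂_2 = (21 − 6) − 13 = 2, and the invariant factors of ∂_2 are all 1, so H_1 ≅ Z^2.

(K is a triangulation of the torus T^2.)

H_1 ≅ Z^2.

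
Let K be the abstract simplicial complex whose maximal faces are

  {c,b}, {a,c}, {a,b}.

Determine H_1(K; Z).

H_1 = Z.

Fix the vertex order a < b < c and write every simplex with vertices in increasing order. Then dim K = 1 and the simplices of K are:

  0-simplices (3): a, b, c
  1-simplices (3): ab, ac, bc

Hence C_0 ≅ Z^3, C_1 ≅ Z^3.

∂_1: C_1 → C_0 is given by ∂[p,q] = [q] − [p]. For instance
  ∂bc = c − b.
The resulting 3×3 matrix has rank 2, and its Smith normal form has invariant factors (1,1).

Now H_k = ker ∂_k / im ∂_{k+1}, so:

  H_1: rank ker ∂_1 − rank ∂_2 = (3 − 2) − 0 = 1, and there is no ∂_2, so H_1 = Z.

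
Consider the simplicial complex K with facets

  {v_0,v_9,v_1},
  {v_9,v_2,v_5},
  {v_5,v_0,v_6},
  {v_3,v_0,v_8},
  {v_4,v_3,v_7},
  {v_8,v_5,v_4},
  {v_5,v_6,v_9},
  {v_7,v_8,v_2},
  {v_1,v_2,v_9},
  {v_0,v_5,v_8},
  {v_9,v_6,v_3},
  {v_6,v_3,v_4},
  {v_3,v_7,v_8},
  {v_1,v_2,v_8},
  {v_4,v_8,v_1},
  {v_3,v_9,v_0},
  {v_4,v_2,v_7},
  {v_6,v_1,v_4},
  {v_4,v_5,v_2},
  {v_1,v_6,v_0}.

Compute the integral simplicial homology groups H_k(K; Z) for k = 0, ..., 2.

We work with the vertex ordering v_0 < v_1 < v_2 < v_3 < v_4 < v_5 < v_6 < v_7 < v_8 < v_9. The simplices of K, each written with vertices in increasing order, are:

  0-simplices (10): [v_0], [v_1], [v_2], [v_3], [v_4], [v_5], [v_6], [v_7], [v_8], [v_9]
  1-simplices (30): (30 of them)
  2-simplices (20): (20 of them)

so the chain groups are C_0 ≅ Z^10, C_1 ≅ Z^30, C_2 ≅ Z^20.

∂_1: C_1 → C_0 is given by ∂[p,q] = [q] − [p]. For instance
  ∂[v_3,v_4] = [v_4] − [v_3].
The resulting 10×30 matrix has rank 9, and its Smith normal form has invariant factors (1,1,1,1,1,1,1,1,1).

∂_2: C_2 → C_1 acts by ∂[p,q,r] = [q,r] − [p,r] + [p,q]. For instance
  ∂[v_1,v_2,v_9] = [v_2,v_9] − [v_1,v_9] + [v_1,v_2],
  ∂[v_1,v_4,v_6] = [v_4,v_6] − [v_1,v_6] + [v_1,v_4].
As a 30×20 matrix over Z this has rank 20, with invariant factors (1,1,1,1,1,1,1,1,1,1,1,1,1,1,1,1,1,1,1,2).

From H_k ≅ ker(∂_k) / im(∂_{k+1}) we obtain:

  H_0: rank C_0 − rank ∂_1 = 10 − 9 = 1, and the invariant factors of ∂_1 are all 1, so H_0 = Z.
  H_1: rank ker ∂_1 − rank ∂_2 = (30 − 9) − 20 = 1, and ∂_2 has invariant factor 2 > 1, so H_1 = Z ⊕ Z_2.
  H_2: rank ker ∂_2 − rank ∂_3 = (20 − 20) − 0 = 0, and there is no ∂_3, so H_2 = 0.

As a check, the Euler characteristic is 10 − 30 + 20 = 0, which agrees with 1 − 1 + 0 = 0.

H_0 = Z,  H_1 = Z ⊕ Z_2,  H_2 = 0.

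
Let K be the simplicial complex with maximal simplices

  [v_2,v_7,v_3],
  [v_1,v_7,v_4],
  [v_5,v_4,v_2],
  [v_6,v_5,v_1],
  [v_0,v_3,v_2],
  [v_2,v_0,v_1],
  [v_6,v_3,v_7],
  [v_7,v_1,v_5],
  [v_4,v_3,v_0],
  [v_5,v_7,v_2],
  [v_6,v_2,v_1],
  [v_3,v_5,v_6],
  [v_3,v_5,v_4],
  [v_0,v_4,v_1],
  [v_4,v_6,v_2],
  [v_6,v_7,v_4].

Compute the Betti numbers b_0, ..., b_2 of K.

Order the vertices as v_0 < v_1 < v_2 < v_3 < v_4 < v_5 < v_6 < v_7. Listing each simplex with vertices in this order, K has dimension 2 with simplices:

  0-simplices (8): [v_0], [v_1], [v_2], [v_3], [v_4], [v_5], [v_6], [v_7]
  1-simplices (24): (24 of them)
  2-simplices (16): (16 of them)

Hence C_0 ≅ Z^8, C_1 ≅ Z^24, C_2 ≅ Z^16.

∂_1: C_1 → C_0 sends each edge [p,q] (with p < q) to q − p. For instance
  ∂[v_2,v_4] = [v_4] − [v_2].
This gives a 8×24 integer matrix of rank 7; reducing to Smith normal form yields diagonal entries (1,1,1,1,1,1,1).

The boundary map ∂_2: C_2 → C_1 sends each 2-simplex [p,q,r] to [q,r] − [p,r] + [p,q]. For instance
  ∂[v_3,v_5,v_6] = [v_5,v_6] − [v_3,v_6] + [v_3,v_5],
  ∂[v_3,v_4,v_5] = [v_4,v_5] − [v_3,v_5] + [v_3,v_4].
As a 24×16 matrix over Z this has rank 15, with invariant factors (1,1,1,1,1,1,1,1,1,1,1,1,1,1,1).

Reading off H_k = ker ∂_k / im ∂_{k+1}:

  H_0: rank C_0 − rank ∂_1 = 8 − 7 = 1, and the invariant factors of ∂_1 are all 1, so H_0 ≅ Z.
  H_1: rank ker ∂_1 − rank ∂_2 = (24 − 7) − 15 = 2, and the invariant factors of ∂_2 are all 1, so H_1 ≅ Z^2.
  H_2: rank ker ∂_2 − rank ∂_3 = (16 − 15) − 0 = 1, and there is no ∂_3, so H_2 ≅ Z.

Hence the Betti numbers are b_0 = 1, b_1 = 2, b_2 = 1.

b_0 = 1, b_1 = 2, b_2 = 1.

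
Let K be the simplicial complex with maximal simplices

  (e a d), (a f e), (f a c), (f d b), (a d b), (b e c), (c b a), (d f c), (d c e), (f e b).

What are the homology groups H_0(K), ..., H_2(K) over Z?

We work with the vertex ordering a < b < c < d < e < f. The simplices of K, each written with vertices in increasing order, are:

  0-simplices (6): a, b, c, d, e, f
  1-simplices (15): ab, ac, ad, ae, af, bc, bd, be, bf, cd, ce, cf, de, df, ef
  2-simplices (10): abc, abd, acf, ade, aef, bce, bdf, bef, cde, cdf

so the chain groups are C_0 ≅ Z^6, C_1 ≅ Z^15, C_2 ≅ Z^10.

The boundary map ∂_1: C_1 → C_0 is given by ∂[p,q] = [q] − [p]. For instance
  ∂ac = c − a.
The resulting 6×15 matrix has rank 5, and its Smith normal form has invariant factors (1,1,1,1,1).

∂_2: C_2 → C_1 sends each 2-simplex [p,q,r] to [q,r] − [p,r] + [p,q]. For instance
  ∂bce = ce − be + bc,
  ∂ade = de − ae + ad.
The resulting 15×10 matrix has rank 10, and its Smith normal form has invariant factors (1,1,1,1,1,1,1,1,1,2).

Now H_k = ker ∂_k / im ∂_{k+1}, so:

  H_0: rank C_0 − rank ∂_1 = 6 − 5 = 1, and the invariant factors of ∂_1 are all 1, so H_0 ≅ Z.
  H_1: rank ker ∂_1 − rank ∂_2 = (15 − 5) − 10 = 0, and ∂_2 has invariant factor 2 > 1, so H_1 ≅ Z/2Z.
  H_2: rank ker ∂_2 − rank ∂_3 = (10 − 10) − 0 = 0, and there is no ∂_3, so H_2 ≅ 0.

H_0 = Z,  H_1 = Z/2Z,  H_2 = 0.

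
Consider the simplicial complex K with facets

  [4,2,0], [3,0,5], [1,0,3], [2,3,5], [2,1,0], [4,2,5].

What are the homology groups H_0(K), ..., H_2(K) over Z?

Take the total order 0 < 1 < 2 < 3 < 4 < 5 on the vertex set. Then K (dimension 2) consists of the simplices:

  0-simplices (6): [0], [1], [2], [3], [4], [5]
  1-simplices (12): [0,1], [0,2], [0,3], [0,4], [0,5], [1,2], [1,3], [2,3], [2,4], [2,5], [3,5], [4,5]
  2-simplices (6): [0,1,2], [0,1,3], [0,2,4], [0,3,5], [2,3,5], [2,4,5]

so the chain groups are C_0 ≅ Z^6, C_1 ≅ Z^12, C_2 ≅ Z^6.

∂_1: C_1 → C_0 maps an edge to its endpoints' difference, ∂[p,q] = q − p. For instance
  ∂[1,3] = [3] − [1].
The 6×12 boundary matrix has rank 5 and Smith normal form diag(1,1,1,1,1).

∂_2: C_2 → C_1 acts by ∂[p,q,r] = [q,r] − [p,r] + [p,q]. For instance
  ∂[0,1,2] = [1,2] − [0,2] + [0,1],
  ∂[0,3,5] = [3,5] − [0,5] + [0,3].
The 12×6 boundary matrix has rank 6 and Smith normal form diag(1,1,1,1,1,1).

Reading off H_k = ker ∂_k / im ∂_{k+1}:

  H_0: rank C_0 − rank ∂_1 = 6 − 5 = 1, and the invariant factors of ∂_1 are all 1, so H_0 ≅ Z.
  H_1: rank ker ∂_1 − rank ∂_2 = (12 − 5) − 6 = 1, and the invariant factors of ∂_2 are all 1, so H_1 ≅ Z.
  H_2: rank ker ∂_2 − rank ∂_3 = (6 − 6) − 0 = 0, and there is no ∂_3, so H_2 ≅ 0.

As a check, the Euler characteristic is 6 − 12 + 6 = 0, which agrees with 1 − 1 + 0 = 0.
(K is a triangulation of the cylinder S^1 x I.)

H_0 ≅ Z,  H_1 ≅ Z,  H_2 = 0.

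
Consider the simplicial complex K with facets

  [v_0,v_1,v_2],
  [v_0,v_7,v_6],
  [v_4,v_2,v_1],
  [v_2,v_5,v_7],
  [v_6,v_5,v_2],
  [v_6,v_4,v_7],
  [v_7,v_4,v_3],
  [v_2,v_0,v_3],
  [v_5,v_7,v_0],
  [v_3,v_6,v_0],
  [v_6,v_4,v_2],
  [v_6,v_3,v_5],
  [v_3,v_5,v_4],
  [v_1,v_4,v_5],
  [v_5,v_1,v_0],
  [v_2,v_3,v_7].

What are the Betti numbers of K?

b_0 = 1, b_1 = 2, b_2 = 1.

Order the vertices as v_0 < v_1 < v_2 < v_3 < v_4 < v_5 < v_6 < v_7. Listing each simplex with vertices in this order, K has dimension 2 with simplices:

  0-simplices (8): [v_0], [v_1], [v_2], [v_3], [v_4], [v_5], [v_6], [v_7]
  1-simplices (24): (24 of them)
  2-simplices (16): (16 of them)

giving chain groups C_0 ≅ Z^8, C_1 ≅ Z^24, C_2 ≅ Z^16.

Boundary ∂_1: C_1 → C_0 is given by ∂[p,q] = [q] − [p]. For instance
  ∂[v_0,v_2] = [v_2] − [v_0].
The 8×24 boundary matrix has rank 7 and Smith normal form diag(1,1,1,1,1,1,1).

Boundary ∂_2: C_2 → C_1 maps a triangle to the signed sum of its edges. For instance
  ∂[v_0,v_1,v_5] = [v_1,v_5] − [v_0,v_5] + [v_0,v_1],
  ∂[v_0,v_5,v_7] = [v_5,v_7] − [v_0,v_7] + [v_0,v_5].
The 24×16 boundary matrix has rank 15 and Smith normal form diag(1,1,1,1,1,1,1,1,1,1,1,1,1,1,1).

From H_k ≅ ker(∂_k) / im(∂_{k+1}) we obtain:

  H_0: rank C_0 − rank ∂_1 = 8 − 7 = 1, and the invariant factors of ∂_1 are all 1, so H_0 = Z.
  H_1: rank ker ∂_1 − rank ∂_2 = (24 − 7) − 15 = 2, and the invariant factors of ∂_2 are all 1, so H_1 = Z^2.
  H_2: rank ker ∂_2 − rank ∂_3 = (16 − 15) − 0 = 1, and there is no ∂_3, so H_2 = Z.

Hence the Betti numbers are b_0 = 1, b_1 = 2, b_2 = 1.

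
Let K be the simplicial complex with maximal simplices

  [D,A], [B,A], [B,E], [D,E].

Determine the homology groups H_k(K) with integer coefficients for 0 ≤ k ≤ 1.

H_0 = Z,  H_1 = Z.

We work with the vertex ordering A < B < D < E. The simplices of K, each written with vertices in increasing order, are:

  0-simplices (4): A, B, D, E
  1-simplices (4): AB, AD, BE, DE

so the chain groups are C_0 ≅ Z^4, C_1 ≅ Z^4.

The boundary map ∂_1: C_1 → C_0 maps an edge to its endpoints' difference, ∂[p,q] = q − p. For instance
  ∂AD = D − A.
The 4×4 boundary matrix has rank 3 and Smith normal form diag(1,1,1).

From H_k ≅ ker(∂_k) / im(∂_{k+1}) we obtain:

  H_0: rank C_0 − rank ∂_1 = 4 − 3 = 1, and the invariant factors of ∂_1 are all 1, so H_0 = Z.
  H_1: rank ker ∂_1 − rank ∂_2 = (4 − 3) − 0 = 1, and there is no ∂_2, so H_1 = Z.

(K is a triangulation of the circle S^1.)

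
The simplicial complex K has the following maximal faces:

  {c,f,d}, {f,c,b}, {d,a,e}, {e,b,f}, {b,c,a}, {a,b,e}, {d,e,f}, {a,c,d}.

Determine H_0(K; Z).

H_0 = Z.

Order the vertices as a < b < c < d < e < f. Listing each simplex with vertices in this order, K has dimension 2 with simplices:

  0-simplices (6): a, b, c, d, e, f
  1-simplices (12): ab, ac, ad, ae, bc, be, bf, cd, cf, de, df, ef
  2-simplices (8): abc, abe, acd, ade, bcf, bef, cdf, def

giving chain groups C_0 ≅ Z^6, C_1 ≅ Z^12, C_2 ≅ Z^8.

∂_1: C_1 → C_0 sends each edge [p,q] (with p < q) to q − p.
As a 6×12 matrix over Z this has rank 5, with invariant factors (1,1,1,1,1).

∂_2: C_2 → C_1 maps a triangle to the signed sum of its edges. For instance
  ∂abe = be − ae + ab,
  ∂def = ef − df + de.
The 12×8 boundary matrix has rank 7 and Smith normal form diag(1,1,1,1,1,1,1).

From H_k ≅ ker(∂_k) / im(∂_{k+1}) we obtain:

  H_0: rank C_0 − rank ∂_1 = 6 − 5 = 1, and the invariant factors of ∂_1 are all 1, so H_0 = Z.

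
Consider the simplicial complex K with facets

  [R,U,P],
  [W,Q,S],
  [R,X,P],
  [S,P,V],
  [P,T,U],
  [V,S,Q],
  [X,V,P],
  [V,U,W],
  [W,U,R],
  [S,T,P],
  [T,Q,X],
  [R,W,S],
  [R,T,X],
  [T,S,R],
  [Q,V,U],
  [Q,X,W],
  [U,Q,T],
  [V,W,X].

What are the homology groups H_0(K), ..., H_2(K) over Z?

Fix the vertex order P < Q < R < S < T < U < V < W < X and write every simplex with vertices in increasing order. Then dim K = 2 and the simplices of K are:

  0-simplices (9): P, Q, R, S, T, U, V, W, X
  1-simplices (27): PR, PS, PT, PU, PV, PX, QS, QT, QU, QV, QW, QX, RS, RT, RU, RW, RX, ST, SV, SW, TU, TX, UV, UW, VW, VX, WX
  2-simplices (18): PRU, PRX, PST, PSV, PTU, PVX, QSV, QSW, QTU, QTX, QUV, QWX, RST, RSW, RTX, RUW, UVW, VWX

Hence C_0 ≅ Z^9, C_1 ≅ Z^27, C_2 ≅ Z^18.

The boundary map ∂_1: C_1 → C_0 is given by ∂[p,q] = [q] − [p]. For instance
  ∂QT = T − Q.
The resulting 9×27 matrix has rank 8, and its Smith normal form has invariant factors (1,1,1,1,1,1,1,1).

The boundary map ∂_2: C_2 → C_1 acts by ∂[p,q,r] = [q,r] − [p,r] + [p,q]. For instance
  ∂RUW = UW − RW + RU,
  ∂QUV = UV − QV + QU.
As a 27×18 matrix over Z this has rank 18, with invariant factors (1,1,1,1,1,1,1,1,1,1,1,1,1,1,1,1,1,2).

From H_k ≅ ker(∂_k) / im(∂_{k+1}) we obtain:

  H_0: rank C_0 − rank ∂_1 = 9 − 8 = 1, and the invariant factors of ∂_1 are all 1, so H_0 = Z.
  H_1: rank ker ∂_1 − rank ∂_2 = (27 − 8) − 18 = 1, and ∂_2 has invariant factor 2 > 1, so H_1 = Z ⊕ Z/2.
  H_2: rank ker ∂_2 − rank ∂_3 = (18 − 18) − 0 = 0, and there is no ∂_3, so H_2 = 0.

As a check, the Euler characteristic is 9 − 27 + 18 = 0, which agrees with 1 − 1 + 0 = 0.

H_0 = Z,  H_1 = Z ⊕ Z/2,  H_2 = 0.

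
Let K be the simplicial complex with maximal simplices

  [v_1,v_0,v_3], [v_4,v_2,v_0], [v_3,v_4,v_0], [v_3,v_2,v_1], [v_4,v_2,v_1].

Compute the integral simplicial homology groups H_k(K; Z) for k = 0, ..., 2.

K has 5 vertices, 10 edges, 5 triangles.
rank ∂_0 = 0, rank ∂_1 = 4 ⇒ b_0 = 5 − 0 − 4 = 1; all invariant factors of ∂_1 are 1 so no torsion. So H_0 ≅ Z.
rank ∂_1 = 4, rank ∂_2 = 5 ⇒ b_1 = 10 − 4 − 5 = 1; all invariant factors of ∂_2 are 1 so no torsion. So H_1 ≅ Z.
rank ∂_2 = 5, rank ∂_3 = 0 ⇒ b_2 = 5 − 5 − 0 = 0. So H_2 ≅ 0.

H_0 ≅ Z,  H_1 ≅ Z,  H_2 = 0.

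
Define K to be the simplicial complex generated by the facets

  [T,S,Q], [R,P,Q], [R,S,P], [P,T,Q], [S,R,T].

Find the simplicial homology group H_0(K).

Order the vertices as P < Q < R < S < T. Listing each simplex with vertices in this order, K has dimension 2 with simplices:

  0-simplices (5): P, Q, R, S, T
  1-simplices (10): PQ, PR, PS, PT, QR, QS, QT, RS, RT, ST
  2-simplices (5): PQR, PQT, PRS, QST, RST

Hence C_0 ≅ Z^5, C_1 ≅ Z^10, C_2 ≅ Z^5.

∂_1: C_1 → C_0 maps an edge to its endpoints' difference, ∂[p,q] = q − p.
The 5×10 boundary matrix has rank 4 and Smith normal form diag(1,1,1,1).

Boundary ∂_2: C_2 → C_1 sends each 2-simplex [p,q,r] to [q,r] − [p,r] + [p,q]. For instance
  ∂PQT = QT − PT + PQ,
  ∂QST = ST − QT + QS.
This gives a 10×5 integer matrix of rank 5; reducing to Smith normal form yields diagonal entries (1,1,1,1,1).

From H_k ≅ ker(∂_k) / im(∂_{k+1}) we obtain:

  H_0: rank C_0 − rank ∂_1 = 5 − 4 = 1, and the invariant factors of ∂_1 are all 1, so H_0 = Z.

H_0 = Z.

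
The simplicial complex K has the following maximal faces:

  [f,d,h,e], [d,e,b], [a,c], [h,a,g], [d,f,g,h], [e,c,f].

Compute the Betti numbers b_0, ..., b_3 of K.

b_0 = 1, b_1 = 1, b_2 = 0, b_3 = 0.

K has 8 vertices, 16 edges, 10 triangles, 2 3-simplices.
rank ∂_0 = 0, rank ∂_1 = 7 ⇒ b_0 = 8 − 0 − 7 = 1; all invariant factors of ∂_1 are 1 so no torsion. So H_0 = Z.
rank ∂_1 = 7, rank ∂_2 = 8 ⇒ b_1 = 16 − 7 − 8 = 1; all invariant factors of ∂_2 are 1 so no torsion. So H_1 = Z.
rank ∂_2 = 8, rank ∂_3 = 2 ⇒ b_2 = 10 − 8 − 2 = 0; all invariant factors of ∂_3 are 1 so no torsion. So H_2 = 0.
rank ∂_3 = 2, rank ∂_4 = 0 ⇒ b_3 = 2 − 2 − 0 = 0. So H_3 = 0.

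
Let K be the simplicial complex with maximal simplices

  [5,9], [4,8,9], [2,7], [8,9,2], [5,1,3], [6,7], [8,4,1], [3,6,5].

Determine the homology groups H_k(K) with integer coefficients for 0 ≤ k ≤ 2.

H_0 = Z,  H_1 = Z^2,  H_2 = 0.

Order the vertices as 1 < 2 < 3 < 4 < 5 < 6 < 7 < 8 < 9. Listing each simplex with vertices in this order, K has dimension 2 with simplices:

  0-simplices (9): [1], [2], [3], [4], [5], [6], [7], [8], [9]
  1-simplices (15): [1,3], [1,4], [1,5], [1,8], [2,7], [2,8], [2,9], [3,5], [3,6], [4,8], [4,9], [5,6], [5,9], [6,7], [8,9]
  2-simplices (5): [1,3,5], [1,4,8], [2,8,9], [3,5,6], [4,8,9]

giving chain groups C_0 ≅ Z^9, C_1 ≅ Z^15, C_2 ≅ Z^5.

Boundary ∂_1: C_1 → C_0 maps an edge to its endpoints' difference, ∂[p,q] = q − p. For instance
  ∂[4,8] = [8] − [4].
This gives a 9×15 integer matrix of rank 8; reducing to Smith normal form yields diagonal entries (1,1,1,1,1,1,1,1).

Boundary ∂_2: C_2 → C_1 maps a triangle to the signed sum of its edges. For instance
  ∂[1,3,5] = [3,5] − [1,5] + [1,3],
  ∂[3,5,6] = [5,6] − [3,6] + [3,5].
This gives a 15×5 integer matrix of rank 5; reducing to Smith normal form yields diagonal entries (1,1,1,1,1).

From H_k ≅ ker(∂_k) / im(∂_{k+1}) we obtain:

  H_0: rank C_0 − rank ∂_1 = 9 − 8 = 1, and the invariant factors of ∂_1 are all 1, so H_0 ≅ Z.
  H_1: rank ker ∂_1 − rank ∂_2 = (15 − 8) − 5 = 2, and the invariant factors of ∂_2 are all 1, so H_1 ≅ Z^2.
  H_2: rank ker ∂_2 − rank ∂_3 = (5 − 5) − 0 = 0, and there is no ∂_3, so H_2 ≅ 0.

As a check, the Euler characteristic is 9 − 15 + 5 = -1, which agrees with 1 − 2 + 0 = -1.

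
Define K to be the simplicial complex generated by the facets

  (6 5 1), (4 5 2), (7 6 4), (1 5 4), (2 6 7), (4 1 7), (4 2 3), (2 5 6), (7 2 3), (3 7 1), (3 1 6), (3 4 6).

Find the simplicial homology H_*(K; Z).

H_0 = Z,  H_1 = Z/2,  H_2 = 0.

K has 7 vertices, 18 edges, 12 triangles.
rank ∂_0 = 0, rank ∂_1 = 6 ⇒ b_0 = 7 − 0 − 6 = 1; all invariant factors of ∂_1 are 1 so no torsion. So H_0 ≅ Z.
rank ∂_1 = 6, rank ∂_2 = 12 ⇒ b_1 = 18 − 6 − 12 = 0; ∂_2 has invariant factor(s) [2] giving torsion. So H_1 ≅ Z/2.
rank ∂_2 = 12, rank ∂_3 = 0 ⇒ b_2 = 12 − 12 − 0 = 0. So H_2 ≅ 0.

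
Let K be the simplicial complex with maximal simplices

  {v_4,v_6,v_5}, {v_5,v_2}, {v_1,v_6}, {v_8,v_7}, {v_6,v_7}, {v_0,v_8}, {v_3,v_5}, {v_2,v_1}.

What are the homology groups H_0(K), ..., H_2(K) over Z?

We work with the vertex ordering v_0 < v_1 < v_2 < v_3 < v_4 < v_5 < v_6 < v_7 < v_8. The simplices of K, each written with vertices in increasing order, are:

  0-simplices (9): [v_0], [v_1], [v_2], [v_3], [v_4], [v_5], [v_6], [v_7], [v_8]
  1-simplices (10): [v_0,v_8], [v_1,v_2], [v_1,v_6], [v_2,v_5], [v_3,v_5], [v_4,v_5], [v_4,v_6], [v_5,v_6], [v_6,v_7], [v_7,v_8]
  2-simplices (1): [v_4,v_5,v_6]

giving chain groups C_0 ≅ Z^9, C_1 ≅ Z^10, C_2 ≅ Z^1.

∂_1: C_1 → C_0 sends each edge [p,q] (with p < q) to q − p. For instance
  ∂[v_4,v_5] = [v_5] − [v_4].
This gives a 9×10 integer matrix of rank 8; reducing to Smith normal form yields diagonal entries (1,1,1,1,1,1,1,1).

Boundary ∂_2: C_2 → C_1 acts by ∂[p,q,r] = [q,r] − [p,r] + [p,q]. For instance
  ∂[v_4,v_5,v_6] = [v_5,v_6] − [v_4,v_6] + [v_4,v_5].
The 10×1 boundary matrix has rank 1 and Smith normal form diag(1).

Reading off H_k = ker ∂_k / im ∂_{k+1}:

  H_0: rank C_0 − rank ∂_1 = 9 − 8 = 1, and the invariant factors of ∂_1 are all 1, so H_0 ≅ Z.
  H_1: rank ker ∂_1 − rank ∂_2 = (10 − 8) − 1 = 1, and the invariant factors of ∂_2 are all 1, so H_1 ≅ Z.
  H_2: rank ker ∂_2 − rank ∂_3 = (1 − 1) − 0 = 0, and there is no ∂_3, so H_2 ≅ 0.

H_0 = Z,  H_1 = Z,  H_2 = 0.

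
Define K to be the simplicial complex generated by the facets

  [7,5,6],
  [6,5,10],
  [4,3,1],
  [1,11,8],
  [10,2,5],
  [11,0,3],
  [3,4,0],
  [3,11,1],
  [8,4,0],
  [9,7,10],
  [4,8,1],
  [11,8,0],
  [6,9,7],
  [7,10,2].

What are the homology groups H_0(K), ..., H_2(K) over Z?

We work with the vertex ordering 0 < 1 < 2 < 3 < 4 < 5 < 6 < 7 < 8 < 9 < 10 < 11. The simplices of K, each written with vertices in increasing order, are:

  0-simplices (12): [0], [1], [2], [3], [4], [5], [6], [7], [8], [9], [10], [11]
  1-simplices (24): (24 of them)
  2-simplices (14): [0,3,4], [0,3,11], [0,4,8], [0,8,11], [1,3,4], [1,3,11], [1,4,8], [1,8,11], [2,5,10], [2,7,10], [5,6,7], [5,6,10], [6,7,9], [7,9,10]

so the chain groups are C_0 ≅ Z^12, C_1 ≅ Z^24, C_2 ≅ Z^14.

The boundary map ∂_1: C_1 → C_0 is given by ∂[p,q] = [q] − [p]. For instance
  ∂[2,7] = [7] − [2].
As a 12×24 matrix over Z this has rank 10, with invariant factors (1,1,1,1,1,1,1,1,1,1).

The boundary map ∂_2: C_2 → C_1 maps a triangle to the signed sum of its edges. For instance
  ∂[2,7,10] = [7,10] − [2,10] + [2,7],
  ∂[5,6,7] = [6,7] − [5,7] + [5,6].
As a 24×14 matrix over Z this has rank 13, with invariant factors (1,1,1,1,1,1,1,1,1,1,1,1,1).

Reading off H_k = ker ∂_k / im ∂_{k+1}:

  H_0: rank C_0 − rank ∂_1 = 12 − 10 = 2, and the invariant factors of ∂_1 are all 1, so H_0 ≅ Z^2.
  H_1: rank ker ∂_1 − rank ∂_2 = (24 − 10) − 13 = 1, and the invariant factors of ∂_2 are all 1, so H_1 ≅ Z.
  H_2: rank ker ∂_2 − rank ∂_3 = (14 − 13) − 0 = 1, and there is no ∂_3, so H_2 ≅ Z.

H_0 ≅ Z^2,  H_1 ≅ Z,  H_2 ≅ Z.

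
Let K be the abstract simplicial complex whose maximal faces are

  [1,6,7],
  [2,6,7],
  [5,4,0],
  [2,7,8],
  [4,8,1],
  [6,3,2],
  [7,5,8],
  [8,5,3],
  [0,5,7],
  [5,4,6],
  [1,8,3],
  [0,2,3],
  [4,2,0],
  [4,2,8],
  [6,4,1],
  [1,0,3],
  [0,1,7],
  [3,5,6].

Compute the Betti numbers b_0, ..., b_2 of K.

Order the vertices as 0 < 1 < 2 < 3 < 4 < 5 < 6 < 7 < 8. Listing each simplex with vertices in this order, K has dimension 2 with simplices:

  0-simplices (9): [0], [1], [2], [3], [4], [5], [6], [7], [8]
  1-simplices (27): (27 of them)
  2-simplices (18): [0,1,3], [0,1,7], [0,2,3], [0,2,4], [0,4,5], [0,5,7], [1,3,8], [1,4,6], [1,4,8], [1,6,7], [2,3,6], [2,4,8], [2,6,7], [2,7,8], [3,5,6], [3,5,8], [4,5,6], [5,7,8]

giving chain groups C_0 ≅ Z^9, C_1 ≅ Z^27, C_2 ≅ Z^18.

Boundary ∂_1: C_1 → C_0 sends each edge [p,q] (with p < q) to q − p. For instance
  ∂[0,1] = [1] − [0].
As a 9×27 matrix over Z this has rank 8, with invariant factors (1,1,1,1,1,1,1,1).

Boundary ∂_2: C_2 → C_1 maps a triangle to the signed sum of its edges. For instance
  ∂[2,7,8] = [7,8] − [2,8] + [2,7],
  ∂[0,4,5] = [4,5] − [0,5] + [0,4].
The 27×18 boundary matrix has rank 17 and Smith normal form diag(1,1,1,1,1,1,1,1,1,1,1,1,1,1,1,1,1).

Computing H_k = (kernel of ∂_k) / (image of ∂_{k+1}):

  H_0: rank C_0 − rank ∂_1 = 9 − 8 = 1, and the invariant factors of ∂_1 are all 1, so H_0 = Z.
  H_1: rank ker ∂_1 − rank ∂_2 = (27 − 8) − 17 = 2, and the invariant factors of ∂_2 are all 1, so H_1 = Z^2.
  H_2: rank ker ∂_2 − rank ∂_3 = (18 − 17) − 0 = 1, and there is no ∂_3, so H_2 = Z.

Hence the Betti numbers are b_0 = 1, b_1 = 2, b_2 = 1.

b_0 = 1, b_1 = 2, b_2 = 1.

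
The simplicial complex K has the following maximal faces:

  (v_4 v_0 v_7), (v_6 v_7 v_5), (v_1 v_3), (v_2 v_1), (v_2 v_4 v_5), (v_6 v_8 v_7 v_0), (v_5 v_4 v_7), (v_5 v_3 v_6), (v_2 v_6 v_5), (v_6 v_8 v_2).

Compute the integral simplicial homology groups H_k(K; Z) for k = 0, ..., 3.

H_0 = Z,  H_1 = Z,  H_2 = 0,  H_3 = 0.

Take the total order v_0 < v_1 < v_2 < v_3 < v_4 < v_5 < v_6 < v_7 < v_8 on the vertex set. Then K (dimension 3) consists of the simplices:

  0-simplices (9): [v_0], [v_1], [v_2], [v_3], [v_4], [v_5], [v_6], [v_7], [v_8]
  1-simplices (19): (19 of them)
  2-simplices (11): (11 of them)
  3-simplices (1): [v_0,v_6,v_7,v_8]

so the chain groups are C_0 ≅ Z^9, C_1 ≅ Z^19, C_2 ≅ Z^11, C_3 ≅ Z^1.

Boundary ∂_1: C_1 → C_0 sends each edge [p,q] (with p < q) to q − p.
This gives a 9×19 integer matrix of rank 8; reducing to Smith normal form yields diagonal entries (1,1,1,1,1,1,1,1).

The boundary map ∂_2: C_2 → C_1 sends each 2-simplex [p,q,r] to [q,r] − [p,r] + [p,q]. For instance
  ∂[v_0,v_6,v_8] = [v_6,v_8] − [v_0,v_8] + [v_0,v_6],
  ∂[v_0,v_6,v_7] = [v_6,v_7] − [v_0,v_7] + [v_0,v_6].
The resulting 19×11 matrix has rank 10, and its Smith normal form has invariant factors (1,1,1,1,1,1,1,1,1,1).

Boundary ∂_3: C_3 → C_2 sends each 3-simplex σ to the alternating sum Σ_i (−1)^i (σ with its i-th vertex removed). For instance
  ∂[v_0,v_6,v_7,v_8] = [v_6,v_7,v_8] − [v_0,v_7,v_8] + [v_0,v_6,v_8] − [v_0,v_6,v_7].
The 11×1 boundary matrix has rank 1 and Smith normal form diag(1).

Computing H_k = (kernel of ∂_k) / (image of ∂_{k+1}):

  H_0: rank C_0 − rank ∂_1 = 9 − 8 = 1, and the invariant factors of ∂_1 are all 1, so H_0 ≅ Z.
  H_1: rank ker ∂_1 − rank ∂_2 = (19 − 8) − 10 = 1, and the invariant factors of ∂_2 are all 1, so H_1 ≅ Z.
  H_2: rank ker ∂_2 − rank ∂_3 = (11 − 10) − 1 = 0, and the invariant factors of ∂_3 are all 1, so H_2 ≅ 0.
  H_3: rank ker ∂_3 − rank ∂_4 = (1 − 1) − 0 = 0, and there is no ∂_4, so H_3 ≅ 0.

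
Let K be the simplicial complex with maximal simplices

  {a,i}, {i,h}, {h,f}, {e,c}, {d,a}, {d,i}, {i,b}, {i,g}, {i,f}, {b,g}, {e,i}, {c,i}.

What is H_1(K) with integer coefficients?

We work with the vertex ordering a < b < c < d < e < f < g < h < i. The simplices of K, each written with vertices in increasing order, are:

  0-simplices (9): a, b, c, d, e, f, g, h, i
  1-simplices (12): ad, ai, bg, bi, ce, ci, di, ei, fh, fi, gi, hi

Hence C_0 ≅ Z^9, C_1 ≅ Z^12.

The boundary map ∂_1: C_1 → C_0 sends each edge [p,q] (with p < q) to q − p. For instance
  ∂ad = d − a.
As a 9×12 matrix over Z this has rank 8, with invariant factors (1,1,1,1,1,1,1,1).

Reading off H_k = ker ∂_k / im ∂_{k+1}:

  H_1: rank ker ∂_1 − rank ∂_2 = (12 − 8) − 0 = 4, and there is no ∂_2, so H_1 ≅ Z^4.

(K is a triangulation of a wedge of 4 circles.)

H_1 ≅ Z^4.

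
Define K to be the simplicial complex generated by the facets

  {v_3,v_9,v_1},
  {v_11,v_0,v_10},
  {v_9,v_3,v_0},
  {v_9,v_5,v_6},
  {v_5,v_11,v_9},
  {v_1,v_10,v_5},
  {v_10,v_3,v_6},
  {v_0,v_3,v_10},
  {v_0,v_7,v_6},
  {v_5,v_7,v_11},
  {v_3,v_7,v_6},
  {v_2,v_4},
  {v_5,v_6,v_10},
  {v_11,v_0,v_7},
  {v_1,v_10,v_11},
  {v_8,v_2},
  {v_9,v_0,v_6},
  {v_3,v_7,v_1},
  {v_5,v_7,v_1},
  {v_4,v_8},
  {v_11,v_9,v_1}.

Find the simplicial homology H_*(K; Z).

We work with the vertex ordering v_0 < v_1 < v_2 < v_3 < v_4 < v_5 < v_6 < v_7 < v_8 < v_9 < v_10 < v_11. The simplices of K, each written with vertices in increasing order, are:

  0-simplices (12): [v_0], [v_1], [v_2], [v_3], [v_4], [v_5], [v_6], [v_7], [v_8], [v_9], [v_10], [v_11]
  1-simplices (30): (30 of them)
  2-simplices (18): (18 of them)

Hence C_0 ≅ Z^12, C_1 ≅ Z^30, C_2 ≅ Z^18.

∂_1: C_1 → C_0 sends each edge [p,q] (with p < q) to q − p.
The 12×30 boundary matrix has rank 10 and Smith normal form diag(1,1,1,1,1,1,1,1,1,1).

∂_2: C_2 → C_1 acts by ∂[p,q,r] = [q,r] − [p,r] + [p,q]. For instance
  ∂[v_3,v_6,v_7] = [v_6,v_7] − [v_3,v_7] + [v_3,v_6],
  ∂[v_1,v_3,v_9] = [v_3,v_9] − [v_1,v_9] + [v_1,v_3].
The resulting 30×18 matrix has rank 18, and its Smith normal form has invariant factors (1,1,1,1,1,1,1,1,1,1,1,1,1,1,1,1,1,2).

Reading off H_k = ker ∂_k / im ∂_{k+1}:

  H_0: rank C_0 − rank ∂_1 = 12 − 10 = 2, and the invariant factors of ∂_1 are all 1, so H_0 = Z^2.
  H_1: rank ker ∂_1 − rank ∂_2 = (30 − 10) − 18 = 2, and ∂_2 has invariant factor 2 > 1, so H_1 = Z^2 × Z/2.
  H_2: rank ker ∂_2 − rank ∂_3 = (18 − 18) − 0 = 0, and there is no ∂_3, so H_2 = 0.

H_0 = Z^2,  H_1 = Z^2 × Z/2,  H_2 = 0.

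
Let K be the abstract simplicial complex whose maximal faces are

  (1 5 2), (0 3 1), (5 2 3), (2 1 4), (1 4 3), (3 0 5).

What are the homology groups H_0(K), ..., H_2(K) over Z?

H_0 ≅ Z,  H_1 ≅ Z,  H_2 = 0.

Take the total order 0 < 1 < 2 < 3 < 4 < 5 on the vertex set. Then K (dimension 2) consists of the simplices:

  0-simplices (6): [0], [1], [2], [3], [4], [5]
  1-simplices (12): [0,1], [0,3], [0,5], [1,2], [1,3], [1,4], [1,5], [2,3], [2,4], [2,5], [3,4], [3,5]
  2-simplices (6): [0,1,3], [0,3,5], [1,2,4], [1,2,5], [1,3,4], [2,3,5]

so the chain groups are C_0 ≅ Z^6, C_1 ≅ Z^12, C_2 ≅ Z^6.

Boundary ∂_1: C_1 → C_0 is given by ∂[p,q] = [q] − [p].
The resulting 6×12 matrix has rank 5, and its Smith normal form has invariant factors (1,1,1,1,1).

The boundary map ∂_2: C_2 → C_1 acts by ∂[p,q,r] = [q,r] − [p,r] + [p,q]. For instance
  ∂[1,2,4] = [2,4] − [1,4] + [1,2],
  ∂[0,1,3] = [1,3] − [0,3] + [0,1].
The 12×6 boundary matrix has rank 6 and Smith normal form diag(1,1,1,1,1,1).

From H_k ≅ ker(∂_k) / im(∂_{k+1}) we obtain:

  H_0: rank C_0 − rank ∂_1 = 6 − 5 = 1, and the invariant factors of ∂_1 are all 1, so H_0 = Z.
  H_1: rank ker ∂_1 − rank ∂_2 = (12 − 5) − 6 = 1, and the invariant factors of ∂_2 are all 1, so H_1 = Z.
  H_2: rank ker ∂_2 − rank ∂_3 = (6 − 6) − 0 = 0, and there is no ∂_3, so H_2 = 0.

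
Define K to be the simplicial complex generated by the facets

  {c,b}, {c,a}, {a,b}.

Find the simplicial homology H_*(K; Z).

H_0 = Z,  H_1 = Z.

Fix the vertex order a < b < c and write every simplex with vertices in increasing order. Then dim K = 1 and the simplices of K are:

  0-simplices (3): a, b, c
  1-simplices (3): ab, ac, bc

giving chain groups C_0 ≅ Z^3, C_1 ≅ Z^3.

The boundary map ∂_1: C_1 → C_0 maps an edge to its endpoints' difference, ∂[p,q] = q − p.
The 3×3 boundary matrix has rank 2 and Smith normal form diag(1,1).

Computing H_k = (kernel of ∂_k) / (image of ∂_{k+1}):

  H_0: rank C_0 − rank ∂_1 = 3 − 2 = 1, and the invariant factors of ∂_1 are all 1, so H_0 ≅ Z.
  H_1: rank ker ∂_1 − rank ∂_2 = (3 − 2) − 0 = 1, and there is no ∂_2, so H_1 ≅ Z.

As a check, the Euler characteristic is 3 − 3 = 0, which agrees with 1 − 1 = 0.
(K is a triangulation of the circle S^1.)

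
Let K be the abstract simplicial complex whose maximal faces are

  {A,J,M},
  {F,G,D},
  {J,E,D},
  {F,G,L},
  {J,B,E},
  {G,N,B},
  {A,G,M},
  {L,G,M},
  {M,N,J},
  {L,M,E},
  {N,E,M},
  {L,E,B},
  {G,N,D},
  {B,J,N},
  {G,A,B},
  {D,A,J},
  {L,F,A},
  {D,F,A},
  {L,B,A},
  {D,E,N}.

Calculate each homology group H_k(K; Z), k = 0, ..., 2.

Take the total order A < B < D < E < F < G < J < L < M < N on the vertex set. Then K (dimension 2) consists of the simplices:

  0-simplices (10): A, B, D, E, F, G, J, L, M, N
  1-simplices (30): AB, AD, AF, AG, AJ, AL, AM, BE, BG, BJ, BL, BN, DE, DF, DG, DJ, DN, EJ, EL, EM, EN, FG, FL, GL, GM, GN, JM, JN, LM, MN
  2-simplices (20): ABG, ABL, ADF, ADJ, AFL, AGM, AJM, BEJ, BEL, BGN, BJN, DEJ, DEN, DFG, DGN, ELM, EMN, FGL, GLM, JMN

Hence C_0 ≅ Z^10, C_1 ≅ Z^30, C_2 ≅ Z^20.

∂_1: C_1 → C_0 maps an edge to its endpoints' difference, ∂[p,q] = q − p. For instance
  ∂DN = N − D.
The 10×30 boundary matrix has rank 9 and Smith normal form diag(1,1,1,1,1,1,1,1,1).

Boundary ∂_2: C_2 → C_1 acts by ∂[p,q,r] = [q,r] − [p,r] + [p,q]. For instance
  ∂BEL = EL − BL + BE,
  ∂DFG = FG − DG + DF.
This gives a 30×20 integer matrix of rank 20; reducing to Smith normal form yields diagonal entries (1,1,1,1,1,1,1,1,1,1,1,1,1,1,1,1,1,1,1,2).

From H_k ≅ ker(∂_k) / im(∂_{k+1}) we obtain:

  H_0: rank C_0 − rank ∂_1 = 10 − 9 = 1, and the invariant factors of ∂_1 are all 1, so H_0 ≅ Z.
  H_1: rank ker ∂_1 − rank ∂_2 = (30 − 9) − 20 = 1, and ∂_2 has invariant factor 2 > 1, so H_1 ≅ Z ⊕ Z/2.
  H_2: rank ker ∂_2 − rank ∂_3 = (20 − 20) − 0 = 0, and there is no ∂_3, so H_2 ≅ 0.

H_0 = Z,  H_1 = Z ⊕ Z/2,  H_2 = 0.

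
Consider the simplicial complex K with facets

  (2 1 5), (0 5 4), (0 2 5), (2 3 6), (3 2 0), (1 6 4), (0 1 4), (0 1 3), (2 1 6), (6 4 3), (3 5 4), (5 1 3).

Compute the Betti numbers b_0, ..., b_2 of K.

Order the vertices as 0 < 1 < 2 < 3 < 4 < 5 < 6. Listing each simplex with vertices in this order, K has dimension 2 with simplices:

  0-simplices (7): [0], [1], [2], [3], [4], [5], [6]
  1-simplices (18): [0,1], [0,2], [0,3], [0,4], [0,5], [1,2], [1,3], [1,4], [1,5], [1,6], [2,3], [2,5], [2,6], [3,4], [3,5], [3,6], [4,5], [4,6]
  2-simplices (12): [0,1,3], [0,1,4], [0,2,3], [0,2,5], [0,4,5], [1,2,5], [1,2,6], [1,3,5], [1,4,6], [2,3,6], [3,4,5], [3,4,6]

so the chain groups are C_0 ≅ Z^7, C_1 ≅ Z^18, C_2 ≅ Z^12.

The boundary map ∂_1: C_1 → C_0 maps an edge to its endpoints' difference, ∂[p,q] = q − p. For instance
  ∂[0,3] = [3] − [0].
The 7×18 boundary matrix has rank 6 and Smith normal form diag(1,1,1,1,1,1).

Boundary ∂_2: C_2 → C_1 maps a triangle to the signed sum of its edges. For instance
  ∂[1,3,5] = [3,5] − [1,5] + [1,3],
  ∂[0,1,3] = [1,3] − [0,3] + [0,1].
The 18×12 boundary matrix has rank 12 and Smith normal form diag(1,1,1,1,1,1,1,1,1,1,1,2).

From H_k ≅ ker(∂_k) / im(∂_{k+1}) we obtain:

  H_0: rank C_0 − rank ∂_1 = 7 − 6 = 1, and the invariant factors of ∂_1 are all 1, so H_0 = Z.
  H_1: rank ker ∂_1 − rank ∂_2 = (18 − 6) − 12 = 0, and ∂_2 has invariant factor 2 > 1, so H_1 = Z/2Z.
  H_2: rank ker ∂_2 − rank ∂_3 = (12 − 12) − 0 = 0, and there is no ∂_3, so H_2 = 0.

Hence the Betti numbers are b_0 = 1, b_1 = 0, b_2 = 0.

b_0 = 1, b_1 = 0, b_2 = 0.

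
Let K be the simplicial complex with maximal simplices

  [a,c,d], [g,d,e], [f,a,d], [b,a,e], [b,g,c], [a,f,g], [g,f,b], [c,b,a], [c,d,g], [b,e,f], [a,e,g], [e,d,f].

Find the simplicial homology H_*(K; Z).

Take the total order a < b < c < d < e < f < g on the vertex set. Then K (dimension 2) consists of the simplices:

  0-simplices (7): a, b, c, d, e, f, g
  1-simplices (18): ab, ac, ad, ae, af, ag, bc, be, bf, bg, cd, cg, de, df, dg, ef, eg, fg
  2-simplices (12): abc, abe, acd, adf, aeg, afg, bcg, bef, bfg, cdg, def, deg

Hence C_0 ≅ Z^7, C_1 ≅ Z^18, C_2 ≅ Z^12.

∂_1: C_1 → C_0 sends each edge [p,q] (with p < q) to q − p. For instance
  ∂bc = c − b.
As a 7×18 matrix over Z this has rank 6, with invariant factors (1,1,1,1,1,1).

Boundary ∂_2: C_2 → C_1 sends each 2-simplex [p,q,r] to [q,r] − [p,r] + [p,q]. For instance
  ∂cdg = dg − cg + cd,
  ∂abc = bc − ac + ab.
The 18×12 boundary matrix has rank 12 and Smith normal form diag(1,1,1,1,1,1,1,1,1,1,1,2).

Now H_k = ker ∂_k / im ∂_{k+1}, so:

  H_0: rank C_0 − rank ∂_1 = 7 − 6 = 1, and the invariant factors of ∂_1 are all 1, so H_0 = Z.
  H_1: rank ker ∂_1 − rank ∂_2 = (18 − 6) − 12 = 0, and ∂_2 has invariant factor 2 > 1, so H_1 = Z/2.
  H_2: rank ker ∂_2 − rank ∂_3 = (12 − 12) − 0 = 0, and there is no ∂_3, so H_2 = 0.

H_0 ≅ Z,  H_1 ≅ Z/2,  H_2 = 0.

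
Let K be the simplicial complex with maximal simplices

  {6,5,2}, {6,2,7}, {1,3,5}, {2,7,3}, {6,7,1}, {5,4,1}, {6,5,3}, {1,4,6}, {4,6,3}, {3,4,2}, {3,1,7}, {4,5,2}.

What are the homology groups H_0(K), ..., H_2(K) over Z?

We work with the vertex ordering 1 < 2 < 3 < 4 < 5 < 6 < 7. The simplices of K, each written with vertices in increasing order, are:

  0-simplices (7): [1], [2], [3], [4], [5], [6], [7]
  1-simplices (18): [1,3], [1,4], [1,5], [1,6], [1,7], [2,3], [2,4], [2,5], [2,6], [2,7], [3,4], [3,5], [3,6], [3,7], [4,5], [4,6], [5,6], [6,7]
  2-simplices (12): [1,3,5], [1,3,7], [1,4,5], [1,4,6], [1,6,7], [2,3,4], [2,3,7], [2,4,5], [2,5,6], [2,6,7], [3,4,6], [3,5,6]

giving chain groups C_0 ≅ Z^7, C_1 ≅ Z^18, C_2 ≅ Z^12.

Boundary ∂_1: C_1 → C_0 is given by ∂[p,q] = [q] − [p]. For instance
  ∂[2,4] = [4] − [2].
The resulting 7×18 matrix has rank 6, and its Smith normal form has invariant factors (1,1,1,1,1,1).

Boundary ∂_2: C_2 → C_1 maps a triangle to the signed sum of its edges. For instance
  ∂[1,6,7] = [6,7] − [1,7] + [1,6],
  ∂[1,4,5] = [4,5] − [1,5] + [1,4].
As a 18×12 matrix over Z this has rank 12, with invariant factors (1,1,1,1,1,1,1,1,1,1,1,2).

From H_k ≅ ker(∂_k) / im(∂_{k+1}) we obtain:

  H_0: rank C_0 − rank ∂_1 = 7 − 6 = 1, and the invariant factors of ∂_1 are all 1, so H_0 ≅ Z.
  H_1: rank ker ∂_1 − rank ∂_2 = (18 − 6) − 12 = 0, and ∂_2 has invariant factor 2 > 1, so H_1 ≅ Z/2.
  H_2: rank ker ∂_2 − rank ∂_3 = (12 − 12) − 0 = 0, and there is no ∂_3, so H_2 ≅ 0.

As a check, the Euler characteristic is 7 − 18 + 12 = 1, which agrees with 1 − 0 + 0 = 1.
(K is a triangulation of the real projective plane RP^2.)

H_0 ≅ Z,  H_1 ≅ Z/2,  H_2 = 0.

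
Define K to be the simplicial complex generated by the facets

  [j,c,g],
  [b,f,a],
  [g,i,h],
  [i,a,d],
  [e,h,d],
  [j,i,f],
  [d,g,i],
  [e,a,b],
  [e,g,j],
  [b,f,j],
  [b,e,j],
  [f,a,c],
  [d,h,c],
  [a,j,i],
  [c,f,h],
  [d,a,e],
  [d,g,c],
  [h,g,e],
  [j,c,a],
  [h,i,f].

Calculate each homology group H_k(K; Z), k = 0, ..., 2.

Order the vertices as a < b < c < d < e < f < g < h < i < j. Listing each simplex with vertices in this order, K has dimension 2 with simplices:

  0-simplices (10): a, b, c, d, e, f, g, h, i, j
  1-simplices (30): ab, ac, ad, ae, af, ai, aj, be, bf, bj, cd, cf, cg, ch, cj, de, dg, dh, di, eg, eh, ej, fh, fi, fj, gh, gi, gj, hi, ij
  2-simplices (20): abe, abf, acf, acj, ade, adi, aij, bej, bfj, cdg, cdh, cfh, cgj, deh, dgi, egh, egj, fhi, fij, ghi

so the chain groups are C_0 ≅ Z^10, C_1 ≅ Z^30, C_2 ≅ Z^20.

Boundary ∂_1: C_1 → C_0 is given by ∂[p,q] = [q] − [p].
The resulting 10×30 matrix has rank 9, and its Smith normal form has invariant factors (1,1,1,1,1,1,1,1,1).

The boundary map ∂_2: C_2 → C_1 maps a triangle to the signed sum of its edges. For instance
  ∂aij = ij − aj + ai,
  ∂cdh = dh − ch + cd.
The resulting 30×20 matrix has rank 20, and its Smith normal form has invariant factors (1,1,1,1,1,1,1,1,1,1,1,1,1,1,1,1,1,1,1,2).

From H_k ≅ ker(∂_k) / im(∂_{k+1}) we obtain:

  H_0: rank C_0 − rank ∂_1 = 10 − 9 = 1, and the invariant factors of ∂_1 are all 1, so H_0 ≅ Z.
  H_1: rank ker ∂_1 − rank ∂_2 = (30 − 9) − 20 = 1, and ∂_2 has invariant factor 2 > 1, so H_1 ≅ Z ⊕ Z/2.
  H_2: rank ker ∂_2 − rank ∂_3 = (20 − 20) − 0 = 0, and there is no ∂_3, so H_2 ≅ 0.

As a check, the Euler characteristic is 10 − 30 + 20 = 0, which agrees with 1 − 1 + 0 = 0.
(K is a triangulation of the Klein bottle.)

H_0 ≅ Z,  H_1 ≅ Z ⊕ Z/2,  H_2 = 0.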